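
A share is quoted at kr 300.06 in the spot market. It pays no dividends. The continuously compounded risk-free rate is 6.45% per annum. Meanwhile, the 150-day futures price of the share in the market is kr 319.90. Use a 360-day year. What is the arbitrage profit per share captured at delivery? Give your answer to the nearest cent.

kr 11.67 per share

Fair futures: F* = S·e^(carry·T), with carry = r = 0.0645
F* = 300.06 · e^(0.0645 × 150/360) = 300.06 · e^0.026875 = 300.06 × 1.027239 = kr 308.2333
Market kr 319.90 > fair kr 308.2333: forward overpriced → cash-and-carry (buy spot, short the forward).
At maturity, profit = |F_mkt − F*| = |319.90 − 308.2333| = kr 11.67 per share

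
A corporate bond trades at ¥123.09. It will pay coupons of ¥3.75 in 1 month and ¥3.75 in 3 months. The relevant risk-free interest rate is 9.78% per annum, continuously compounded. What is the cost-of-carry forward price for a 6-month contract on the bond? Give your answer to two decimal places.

¥121.51

PV(coupons) I = 3.75·e^(−0.0978·1/12) + 3.75·e^(−0.0978·3/12)
I = 3.7196 + 3.6594 = 7.3790
F = (S − I)·e^(rT) = (123.09 − 7.3790) · e^(0.0978·6/12)
= 115.7110 · e^0.048900 = 115.7110 × 1.050115 = ¥121.51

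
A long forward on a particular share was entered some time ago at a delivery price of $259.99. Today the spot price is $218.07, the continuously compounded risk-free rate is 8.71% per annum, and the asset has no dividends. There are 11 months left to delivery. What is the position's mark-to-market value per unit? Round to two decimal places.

-$21.97

Current fair forward for the remaining 11 months: F = S·e^(r·T), r = 0.0871
F = 218.07 · e^(0.0871 × 11/12) = 218.07 × 1.083116 = 236.1951
Value of long forward = (F − K)·e^(−rT) = (236.1951 − 259.99) · e^(−0.0871·11/12)
= -23.7949 × 0.923263 = -21.97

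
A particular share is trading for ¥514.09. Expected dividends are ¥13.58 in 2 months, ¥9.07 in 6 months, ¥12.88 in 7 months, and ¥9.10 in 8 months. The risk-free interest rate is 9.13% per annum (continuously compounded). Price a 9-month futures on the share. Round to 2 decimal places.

PV(dividends) I = 13.58·e^(−0.0913·2/12) + 9.07·e^(−0.0913·6/12) + 12.88·e^(−0.0913·7/12) + 9.10·e^(−0.0913·8/12)
I = 13.3749 + 8.6653 + 12.2120 + 8.5626 = 42.8148
F = (S − I)·e^(rT) = (514.09 − 42.8148) · e^(0.0913·9/12)
= 471.2752 · e^0.068475 = 471.2752 × 1.070874 = ¥504.68

¥504.68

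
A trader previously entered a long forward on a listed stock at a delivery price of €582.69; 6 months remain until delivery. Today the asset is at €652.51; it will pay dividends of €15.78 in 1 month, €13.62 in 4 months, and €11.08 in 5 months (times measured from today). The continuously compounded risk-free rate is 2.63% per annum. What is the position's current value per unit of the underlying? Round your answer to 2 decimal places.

€37.23

PV(remaining dividends) I = 15.78·e^(−0.0263·1/12) + 13.62·e^(−0.0263·4/12) + 11.08·e^(−0.0263·5/12) = 40.2058
Current forward F = (S − I)·e^(rT) = (652.51 − 40.2058)·e^(0.0263·6/12) = 612.3042 × 1.013237 = 620.4093
Value (long) = (F − K)·e^(−rT) = (620.4093 − 582.69) × 0.986936 = 37.2265
Value = €37.23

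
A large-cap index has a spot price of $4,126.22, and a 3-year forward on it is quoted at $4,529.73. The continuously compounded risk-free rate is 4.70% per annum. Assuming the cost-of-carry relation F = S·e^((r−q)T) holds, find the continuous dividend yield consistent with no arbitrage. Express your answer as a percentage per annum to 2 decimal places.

From F = S·e^((r−q)T): (r − q) = ln(F/S)/T
ln(4529.73/4126.22) = ln(1.097792) = 0.093301
(r − q) = 0.093301 / (3) = 0.031100
q = r − ln(F/S)/T = 0.0470 − 0.031100 = 0.015900
q = 1.59%

1.59%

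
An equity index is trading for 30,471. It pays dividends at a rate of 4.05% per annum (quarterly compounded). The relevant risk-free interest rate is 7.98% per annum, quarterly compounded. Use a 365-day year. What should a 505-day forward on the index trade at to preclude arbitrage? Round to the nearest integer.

F = S · (1+r/4)^(4T) / (1+q/4)^(4T)
= 30471 × 1.115521 / 1.057336 = 30471 × 1.055030
F = 32,148

32,148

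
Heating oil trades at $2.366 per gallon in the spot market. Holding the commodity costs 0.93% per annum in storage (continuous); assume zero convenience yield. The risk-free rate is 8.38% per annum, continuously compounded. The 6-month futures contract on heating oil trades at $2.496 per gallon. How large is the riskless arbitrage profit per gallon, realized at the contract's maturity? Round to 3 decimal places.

$0.017 per gallon

Fair futures: F* = S·e^(carry·T), with carry = (r + u) = 0.0838 + 0.0093 = 0.0931
F* = 2.366 · e^(0.0931 × 6/12) = 2.366 · e^0.046550 = 2.366 × 1.047650 = $2.4787
Market $2.496 > fair $2.4787: forward overpriced → cash-and-carry (buy spot, short the forward).
At maturity, profit = |F_mkt − F*| = |2.496 − 2.4787| = $0.017 per gallon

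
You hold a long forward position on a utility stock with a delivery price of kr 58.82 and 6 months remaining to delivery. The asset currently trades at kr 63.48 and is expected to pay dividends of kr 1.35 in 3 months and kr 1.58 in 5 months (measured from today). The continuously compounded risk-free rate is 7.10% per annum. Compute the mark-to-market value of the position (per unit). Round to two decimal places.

PV(remaining dividends) I = 1.35·e^(−0.0710·3/12) + 1.58·e^(−0.0710·5/12) = 2.8602
Current forward F = (S − I)·e^(rT) = (63.48 − 2.8602)·e^(0.0710·6/12) = 60.6198 × 1.036138 = 62.8105
Value (long) = (F − K)·e^(−rT) = (62.8105 − 58.82) × 0.965123 = 3.8513
Value = kr 3.85

kr 3.85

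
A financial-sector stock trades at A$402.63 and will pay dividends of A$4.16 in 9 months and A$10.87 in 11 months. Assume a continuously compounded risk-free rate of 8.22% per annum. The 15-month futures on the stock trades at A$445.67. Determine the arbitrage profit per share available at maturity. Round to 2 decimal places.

A$14.98 per share

PV(dividends) I = 4.16·e^(−0.0822·9/12) + 10.87·e^(−0.0822·11/12) = 13.9923
Fair futures F* = (S − I)·e^(rT) = (402.63 − 13.9923)·e^0.102750 = 388.6377 × 1.108214 = 430.6937
Market A$445.67 > fair 430.6937: forward overpriced → cash-and-carry (borrow at r, buy the stock and collect the dividends, short the forward).
Profit at T = |F_mkt − F*| = |445.67 − 430.6937| = A$14.98 per share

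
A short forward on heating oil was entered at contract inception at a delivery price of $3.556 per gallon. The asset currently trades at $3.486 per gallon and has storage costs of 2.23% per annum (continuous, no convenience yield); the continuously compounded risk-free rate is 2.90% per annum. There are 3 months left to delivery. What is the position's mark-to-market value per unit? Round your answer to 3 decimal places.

$0.025 per gallon

Current fair forward for the remaining 3 months: F = S·e^((r + u)·T), (r + u) = 0.0290 + 0.0223 = 0.0513
F = 3.486 · e^(0.0513 × 3/12) = 3.486 × 1.012908 = 3.5310
Value of long forward = (F − K)·e^(−rT) = (3.5310 − 3.556) · e^(−0.0290·3/12)
= -0.0250 × 0.992776 = -0.025
Short position value = −(long value) = $0.025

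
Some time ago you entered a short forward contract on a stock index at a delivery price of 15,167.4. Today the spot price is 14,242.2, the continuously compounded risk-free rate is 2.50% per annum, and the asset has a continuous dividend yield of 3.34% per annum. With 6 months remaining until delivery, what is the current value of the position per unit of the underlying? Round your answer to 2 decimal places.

972.66

Current fair forward for the remaining 6 months: F = S·e^((r − q)·T), (r − q) = 0.0250 − 0.0334 = -0.0084
F = 14242.2 · e^(-0.0084 × 6/12) = 14242.2 × 0.99580881 = 14182.5082
Value of long forward = (F − K)·e^(−rT) = (14182.5082 − 15167.4) · e^(−0.0250·6/12)
= -984.8918 × 0.98757780 = -972.66
Short position value = −(long value) = 972.66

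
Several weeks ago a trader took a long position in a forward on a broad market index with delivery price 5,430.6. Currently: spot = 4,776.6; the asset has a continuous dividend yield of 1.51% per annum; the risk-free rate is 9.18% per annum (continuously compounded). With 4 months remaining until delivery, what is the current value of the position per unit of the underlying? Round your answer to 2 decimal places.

-514.32

Current fair forward for the remaining 4 months: F = S·e^((r − q)·T), (r − q) = 0.0918 − 0.0151 = 0.0767
F = 4776.6 · e^(0.0767 × 4/12) = 4776.6 × 1.02589630 = 4900.2963
Value of long forward = (F − K)·e^(−rT) = (4900.2963 − 5430.6) · e^(−0.0918·4/12)
= -530.3037 × 0.96986344 = -514.32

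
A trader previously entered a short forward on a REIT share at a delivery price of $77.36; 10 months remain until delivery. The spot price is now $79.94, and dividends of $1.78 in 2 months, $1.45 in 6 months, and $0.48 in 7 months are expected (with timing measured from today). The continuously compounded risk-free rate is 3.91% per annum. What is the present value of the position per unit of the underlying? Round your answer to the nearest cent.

PV(remaining dividends) I = 1.78·e^(−0.0391·2/12) + 1.45·e^(−0.0391·6/12) + 0.48·e^(−0.0391·7/12) = 3.6595
Current forward F = (S − I)·e^(rT) = (79.94 − 3.6595)·e^(0.0391·10/12) = 76.2805 × 1.033120 = 78.8069
Value (long) = (F − K)·e^(−rT) = (78.8069 − 77.36) × 0.967942 = 1.4005
Short position value = −(long value) = -$1.40

-$1.40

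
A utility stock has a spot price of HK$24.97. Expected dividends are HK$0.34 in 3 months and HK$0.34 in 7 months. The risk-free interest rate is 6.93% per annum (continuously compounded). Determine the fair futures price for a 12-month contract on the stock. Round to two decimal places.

HK$26.05

PV(dividends) I = 0.34·e^(−0.0693·3/12) + 0.34·e^(−0.0693·7/12)
I = 0.3342 + 0.3265 = 0.6607
F = (S − I)·e^(rT) = (24.97 − 0.6607) · e^(0.0693·12/12)
= 24.3093 · e^0.069300 = 24.3093 × 1.071758 = HK$26.05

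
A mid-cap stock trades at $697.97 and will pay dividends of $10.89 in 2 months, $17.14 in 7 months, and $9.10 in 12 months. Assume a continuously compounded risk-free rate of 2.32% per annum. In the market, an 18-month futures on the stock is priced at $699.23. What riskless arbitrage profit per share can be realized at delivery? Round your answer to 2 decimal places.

PV(dividends) I = 10.89·e^(−0.0232·2/12) + 17.14·e^(−0.0232·7/12) + 9.10·e^(−0.0232·12/12) = 36.6489
Fair futures F* = (S − I)·e^(rT) = (697.97 − 36.6489)·e^0.034800 = 661.3211 × 1.035413 = 684.7405
Market $699.23 > fair 684.7405: forward overpriced → cash-and-carry (borrow at r, buy the stock and collect the dividends, short the forward).
Profit at T = |F_mkt − F*| = |699.23 − 684.7405| = $14.49 per share

$14.49 per share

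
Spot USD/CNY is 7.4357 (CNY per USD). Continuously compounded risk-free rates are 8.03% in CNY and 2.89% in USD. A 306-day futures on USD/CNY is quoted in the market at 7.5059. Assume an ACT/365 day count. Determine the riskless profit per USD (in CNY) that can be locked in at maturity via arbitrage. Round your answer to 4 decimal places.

Fair futures: F* = S·e^(carry·T), with carry = (r_CNY − r_USD) = 0.0803 − 0.0289 = 0.0514
F* = 7.4357 · e^(0.0514 × 306/365) = 7.4357 · e^0.043092 = 7.4357 × 1.044034 = 7.7631
Market 7.5059 < fair 7.7631: forward underpriced → reverse cash-and-carry (short spot, go long the forward).
At maturity, profit = |F_mkt − F*| = |7.5059 − 7.7631| = 0.2572 per USD (in CNY)

0.2572 per USD (in CNY)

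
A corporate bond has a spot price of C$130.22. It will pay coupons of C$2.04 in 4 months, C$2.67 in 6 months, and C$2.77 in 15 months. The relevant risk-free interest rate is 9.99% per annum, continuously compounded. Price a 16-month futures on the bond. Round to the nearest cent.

PV(coupons) I = 2.04·e^(−0.0999·4/12) + 2.67·e^(−0.0999·6/12) + 2.77·e^(−0.0999·15/12)
I = 1.9732 + 2.5399 + 2.4448 = 6.9579
F = (S − I)·e^(rT) = (130.22 − 6.9579) · e^(0.0999·16/12)
= 123.2621 · e^0.133200 = 123.2621 × 1.142478 = C$140.82

C$140.82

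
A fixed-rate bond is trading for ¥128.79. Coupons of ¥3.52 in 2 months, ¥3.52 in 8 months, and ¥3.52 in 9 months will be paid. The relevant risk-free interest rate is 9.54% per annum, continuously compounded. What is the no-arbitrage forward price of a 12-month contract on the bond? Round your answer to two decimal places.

PV(coupons) I = 3.52·e^(−0.0954·2/12) + 3.52·e^(−0.0954·8/12) + 3.52·e^(−0.0954·9/12)
I = 3.4645 + 3.3031 + 3.2769 = 10.0445
F = (S − I)·e^(rT) = (128.79 − 10.0445) · e^(0.0954·12/12)
= 118.7455 · e^0.095400 = 118.7455 × 1.100099 = ¥130.63

¥130.63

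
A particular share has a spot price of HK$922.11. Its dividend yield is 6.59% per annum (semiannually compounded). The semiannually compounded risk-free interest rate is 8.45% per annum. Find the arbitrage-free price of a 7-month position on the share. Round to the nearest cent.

HK$931.80

F = S · (1+r/2)^(2T) / (1+q/2)^(2T)
= 922.11 × 1.049463 / 1.038546 = 922.11 × 1.010512
F = HK$931.80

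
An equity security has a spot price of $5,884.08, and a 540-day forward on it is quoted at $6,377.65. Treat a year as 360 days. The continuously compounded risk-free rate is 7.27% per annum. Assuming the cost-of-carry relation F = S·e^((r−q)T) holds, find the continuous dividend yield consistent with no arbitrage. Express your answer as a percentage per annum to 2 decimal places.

From F = S·e^((r−q)T): (r − q) = ln(F/S)/T
ln(6377.65/5884.08) = ln(1.083882) = 0.080549
(r − q) = 0.080549 / (540/360) = 0.053699
q = r − ln(F/S)/T = 0.0727 − 0.053699 = 0.019001
q = 1.90%

1.90%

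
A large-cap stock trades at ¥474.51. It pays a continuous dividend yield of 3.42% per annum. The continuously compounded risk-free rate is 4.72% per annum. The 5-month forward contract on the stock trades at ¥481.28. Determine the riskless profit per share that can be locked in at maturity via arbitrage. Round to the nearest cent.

Fair forward: F* = S·e^(carry·T), with carry = (r − q) = 0.0472 − 0.0342 = 0.0130
F* = 474.51 · e^(0.0130 × 5/12) = 474.51 · e^0.005417 = 474.51 × 1.005432 = ¥477.0875
Market ¥481.28 > fair ¥477.0875: forward overpriced → cash-and-carry (buy spot, short the forward).
At maturity, profit = |F_mkt − F*| = |481.28 − 477.0875| = ¥4.19 per share

¥4.19 per share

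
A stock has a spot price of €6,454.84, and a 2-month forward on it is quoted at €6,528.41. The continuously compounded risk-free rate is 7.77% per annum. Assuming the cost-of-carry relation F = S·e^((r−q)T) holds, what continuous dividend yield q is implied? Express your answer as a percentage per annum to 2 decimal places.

From F = S·e^((r−q)T): (r − q) = ln(F/S)/T
ln(6528.41/6454.84) = ln(1.011398) = 0.011334
(r − q) = 0.011334 / (2/12) = 0.068004
q = r − ln(F/S)/T = 0.0777 − 0.068004 = 0.009696
q = 0.97%

0.97%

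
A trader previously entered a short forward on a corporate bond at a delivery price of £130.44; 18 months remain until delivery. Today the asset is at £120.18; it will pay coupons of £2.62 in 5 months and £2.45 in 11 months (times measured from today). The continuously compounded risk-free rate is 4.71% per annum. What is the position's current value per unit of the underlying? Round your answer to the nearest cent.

£6.28

PV(remaining coupons) I = 2.62·e^(−0.0471·5/12) + 2.45·e^(−0.0471·11/12) = 4.9156
Current forward F = (S − I)·e^(rT) = (120.18 − 4.9156)·e^(0.0471·18/12) = 115.2644 × 1.073206 = 123.7024
Value (long) = (F − K)·e^(−rT) = (123.7024 − 130.44) × 0.931788 = -6.2780
Short position value = −(long value) = £6.28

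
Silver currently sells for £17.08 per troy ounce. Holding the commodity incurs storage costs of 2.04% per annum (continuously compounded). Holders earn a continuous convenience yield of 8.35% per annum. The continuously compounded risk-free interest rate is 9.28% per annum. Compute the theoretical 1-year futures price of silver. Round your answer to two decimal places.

£17.59 per troy ounce

Net carry = r + u − y = 0.0928 + 0.0204 − 0.0835 = 0.0297
F = S·e^((r+u−y)T) = 17.08 · e^(0.0297 × 1) = 17.08 · e^0.029700
= 17.08 × 1.030145 = £17.59 per troy ounce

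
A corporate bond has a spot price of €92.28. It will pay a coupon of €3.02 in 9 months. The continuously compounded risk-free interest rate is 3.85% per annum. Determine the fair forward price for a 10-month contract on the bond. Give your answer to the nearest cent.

€92.26

PV(coupons) I = 3.02·e^(−0.0385·9/12)
I = 2.9340
F = (S − I)·e^(rT) = (92.28 − 2.9340) · e^(0.0385·10/12)
= 89.3460 · e^0.032083 = 89.3460 × 1.032603 = €92.26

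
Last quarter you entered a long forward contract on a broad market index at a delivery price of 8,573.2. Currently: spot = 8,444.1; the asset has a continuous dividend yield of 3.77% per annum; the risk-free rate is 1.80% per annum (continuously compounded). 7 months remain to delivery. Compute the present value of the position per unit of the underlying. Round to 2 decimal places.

Current fair forward for the remaining 7 months: F = S·e^((r − q)·T), (r − q) = 0.0180 − 0.0377 = -0.0197
F = 8444.1 · e^(-0.0197 × 7/12) = 8444.1 × 0.98857411 = 8347.6186
Value of long forward = (F − K)·e^(−rT) = (8347.6186 − 8573.2) · e^(−0.0180·7/12)
= -225.5814 × 0.98955493 = -223.23

-223.23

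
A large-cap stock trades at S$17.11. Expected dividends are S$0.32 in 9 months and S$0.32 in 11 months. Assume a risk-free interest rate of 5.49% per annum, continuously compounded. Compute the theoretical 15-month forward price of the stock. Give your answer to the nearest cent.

PV(dividends) I = 0.32·e^(−0.0549·9/12) + 0.32·e^(−0.0549·11/12)
I = 0.3071 + 0.3043 = 0.6114
F = (S − I)·e^(rT) = (17.11 − 0.6114) · e^(0.0549·15/12)
= 16.4986 · e^0.068625 = 16.4986 × 1.071034 = S$17.67

S$17.67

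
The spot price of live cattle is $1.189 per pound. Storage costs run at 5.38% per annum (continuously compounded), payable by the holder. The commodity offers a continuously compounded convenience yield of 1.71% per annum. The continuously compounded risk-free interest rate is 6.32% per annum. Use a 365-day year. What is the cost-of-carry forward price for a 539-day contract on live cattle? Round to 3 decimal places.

Net carry = r + u − y = 0.0632 + 0.0538 − 0.0171 = 0.0999
F = S·e^((r+u−y)T) = 1.189 · e^(0.0999 × 539/365) = 1.189 · e^0.147524
= 1.189 × 1.158961 = $1.378 per pound

$1.378 per pound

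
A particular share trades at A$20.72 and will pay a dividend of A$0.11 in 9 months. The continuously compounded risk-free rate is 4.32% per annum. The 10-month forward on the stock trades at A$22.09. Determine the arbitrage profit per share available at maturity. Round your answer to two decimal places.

A$0.72 per share

PV(dividends) I = 0.11·e^(−0.0432·9/12) = 0.1065
Fair forward F* = (S − I)·e^(rT) = (20.72 − 0.1065)·e^0.036000 = 20.6135 × 1.036656 = 21.3691
Market A$22.09 > fair 21.3691: forward overpriced → cash-and-carry (borrow at r, buy the stock and collect the dividends, short the forward).
Profit at T = |F_mkt − F*| = |22.09 − 21.3691| = A$0.72 per share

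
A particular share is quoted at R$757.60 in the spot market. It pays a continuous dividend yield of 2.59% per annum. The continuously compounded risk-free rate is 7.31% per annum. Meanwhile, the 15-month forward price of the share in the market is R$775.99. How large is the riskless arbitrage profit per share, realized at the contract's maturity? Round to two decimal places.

R$27.65 per share

Fair forward: F* = S·e^(carry·T), with carry = (r − q) = 0.0731 − 0.0259 = 0.0472
F* = 757.60 · e^(0.0472 × 15/12) = 757.60 · e^0.059000 = 757.60 × 1.060775 = R$803.6431
Market R$775.99 < fair R$803.6431: forward underpriced → reverse cash-and-carry (short spot, go long the forward).
At maturity, profit = |F_mkt − F*| = |775.99 − 803.6431| = R$27.65 per share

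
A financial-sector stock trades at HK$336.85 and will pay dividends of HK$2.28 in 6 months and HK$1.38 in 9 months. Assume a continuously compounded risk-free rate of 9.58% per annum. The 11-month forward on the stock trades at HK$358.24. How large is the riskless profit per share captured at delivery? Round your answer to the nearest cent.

HK$5.75 per share

PV(dividends) I = 2.28·e^(−0.0958·6/12) + 1.38·e^(−0.0958·9/12) = 3.4577
Fair forward F* = (S − I)·e^(rT) = (336.85 − 3.4577)·e^0.087817 = 333.3923 × 1.091788 = 363.9937
Market HK$358.24 < fair 363.9937: forward underpriced → reverse cash-and-carry (short the stock, invest proceeds at r, pay the dividends, go long the forward).
Profit at T = |F_mkt − F*| = |358.24 − 363.9937| = HK$5.75 per share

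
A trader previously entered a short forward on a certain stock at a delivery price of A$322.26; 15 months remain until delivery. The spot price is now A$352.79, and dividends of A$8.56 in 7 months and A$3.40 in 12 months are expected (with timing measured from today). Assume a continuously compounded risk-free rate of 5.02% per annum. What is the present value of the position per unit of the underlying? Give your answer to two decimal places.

-A$38.58

PV(remaining dividends) I = 8.56·e^(−0.0502·7/12) + 3.40·e^(−0.0502·12/12) = 11.5465
Current forward F = (S − I)·e^(rT) = (352.79 − 11.5465)·e^(0.0502·15/12) = 341.2435 × 1.064761 = 363.3428
Value (long) = (F − K)·e^(−rT) = (363.3428 − 322.26) × 0.939178 = 38.5841
Short position value = −(long value) = -A$38.58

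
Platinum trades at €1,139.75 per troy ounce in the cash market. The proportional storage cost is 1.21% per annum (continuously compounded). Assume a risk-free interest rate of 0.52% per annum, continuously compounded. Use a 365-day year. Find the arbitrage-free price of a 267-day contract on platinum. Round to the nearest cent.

€1,154.27 per troy ounce

Net carry = r + u − y = 0.0052 + 0.0121 − 0.0000 = 0.0173
F = S·e^((r+u−y)T) = 1139.75 · e^(0.0173 × 267/365) = 1139.75 · e^0.01265507
= 1139.75 × 1.01273548 = €1,154.27 per troy ounce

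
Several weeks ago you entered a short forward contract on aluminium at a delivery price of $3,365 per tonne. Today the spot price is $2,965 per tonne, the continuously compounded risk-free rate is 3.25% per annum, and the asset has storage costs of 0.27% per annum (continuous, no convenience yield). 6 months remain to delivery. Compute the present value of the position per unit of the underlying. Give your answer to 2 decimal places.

$341.76 per tonne

Current fair forward for the remaining 6 months: F = S·e^((r + u)·T), (r + u) = 0.0325 + 0.0027 = 0.0352
F = 2965 · e^(0.0352 × 6/12) = 2965 × 1.01775579 = 3017.6459
Value of long forward = (F − K)·e^(−rT) = (3017.6459 − 3365) · e^(−0.0325·6/12)
= -347.3541 × 0.98388132 = -341.76
Short position value = −(long value) = $341.76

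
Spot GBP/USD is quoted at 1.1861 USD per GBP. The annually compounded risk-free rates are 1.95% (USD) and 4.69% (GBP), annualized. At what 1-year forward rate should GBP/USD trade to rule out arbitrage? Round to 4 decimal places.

By covered interest parity, F = S · (1+r_USD)^T / (1+r_GBP)^T
= 1.1861 × 1.019500 / 1.046900 = 1.1861 × 0.973827
F = 1.1551 USD per GBP

1.1551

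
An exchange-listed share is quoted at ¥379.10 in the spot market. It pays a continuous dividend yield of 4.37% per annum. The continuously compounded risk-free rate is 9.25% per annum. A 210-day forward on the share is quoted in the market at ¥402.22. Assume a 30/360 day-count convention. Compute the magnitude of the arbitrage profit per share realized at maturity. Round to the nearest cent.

Fair forward: F* = S·e^(carry·T), with carry = (r − q) = 0.0925 − 0.0437 = 0.0488
F* = 379.10 · e^(0.0488 × 210/360) = 379.10 · e^0.028467 = 379.10 × 1.028876 = ¥390.0469
Market ¥402.22 > fair ¥390.0469: forward overpriced → cash-and-carry (buy spot, short the forward).
At maturity, profit = |F_mkt − F*| = |402.22 − 390.0469| = ¥12.17 per share

¥12.17 per share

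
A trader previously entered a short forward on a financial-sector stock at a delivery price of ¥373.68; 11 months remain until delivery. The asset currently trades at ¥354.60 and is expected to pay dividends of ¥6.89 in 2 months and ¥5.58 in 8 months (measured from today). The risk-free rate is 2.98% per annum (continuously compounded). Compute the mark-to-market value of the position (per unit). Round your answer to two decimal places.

PV(remaining dividends) I = 6.89·e^(−0.0298·2/12) + 5.58·e^(−0.0298·8/12) = 12.3261
Current forward F = (S − I)·e^(rT) = (354.60 − 12.3261)·e^(0.0298·11/12) = 342.2739 × 1.027693 = 351.7525
Value (long) = (F − K)·e^(−rT) = (351.7525 − 373.68) × 0.973053 = -21.3366
Short position value = −(long value) = ¥21.34

¥21.34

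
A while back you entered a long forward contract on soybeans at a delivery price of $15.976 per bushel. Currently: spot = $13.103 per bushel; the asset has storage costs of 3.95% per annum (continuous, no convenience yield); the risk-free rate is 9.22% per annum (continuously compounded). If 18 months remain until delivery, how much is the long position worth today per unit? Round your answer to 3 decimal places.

-$0.010 per bushel

Current fair forward for the remaining 18 months: F = S·e^((r + u)·T), (r + u) = 0.0922 + 0.0395 = 0.1317
F = 13.103 · e^(0.1317 × 18/12) = 13.103 × 1.218414 = 15.9649
Value of long forward = (F − K)·e^(−rT) = (15.9649 − 15.976) · e^(−0.0922·18/12)
= -0.0111 × 0.870837 = -0.010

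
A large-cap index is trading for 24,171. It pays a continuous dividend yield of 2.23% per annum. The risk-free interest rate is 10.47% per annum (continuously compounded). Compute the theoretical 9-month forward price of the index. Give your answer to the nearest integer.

25,712

F = S·e^((r − q)T) = 24171 · e^((0.1047 − 0.0223) × 9/12)
= 24171 · e^0.061800 = 24171 × 1.063750
F = 25,712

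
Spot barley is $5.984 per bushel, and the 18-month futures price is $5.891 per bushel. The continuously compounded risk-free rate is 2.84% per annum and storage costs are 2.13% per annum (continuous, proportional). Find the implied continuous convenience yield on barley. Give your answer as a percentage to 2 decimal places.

F = S·e^((r+u−y)T) ⇒ (r+u−y) = ln(F/S)/T
ln(5.891/5.984) = -0.015663; /T ⇒ -0.010442
y = r + u − ln(F/S)/T = 0.0284 + 0.0213 + 0.010442 = 0.060142
y = 6.01%

6.01%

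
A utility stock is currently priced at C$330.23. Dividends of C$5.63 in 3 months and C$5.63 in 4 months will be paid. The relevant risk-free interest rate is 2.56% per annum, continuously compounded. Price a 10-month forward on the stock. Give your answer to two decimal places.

C$325.93

PV(dividends) I = 5.63·e^(−0.0256·3/12) + 5.63·e^(−0.0256·4/12)
I = 5.5941 + 5.5822 = 11.1763
F = (S − I)·e^(rT) = (330.23 − 11.1763) · e^(0.0256·10/12)
= 319.0537 · e^0.021333 = 319.0537 × 1.021562 = C$325.93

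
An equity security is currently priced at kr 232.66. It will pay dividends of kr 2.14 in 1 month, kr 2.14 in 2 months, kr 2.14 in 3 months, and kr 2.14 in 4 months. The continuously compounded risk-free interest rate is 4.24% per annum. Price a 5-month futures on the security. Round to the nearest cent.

PV(dividends) I = 2.14·e^(−0.0424·1/12) + 2.14·e^(−0.0424·2/12) + 2.14·e^(−0.0424·3/12) + 2.14·e^(−0.0424·4/12)
I = 2.1325 + 2.1249 + 2.1174 + 2.1100 = 8.4848
F = (S − I)·e^(rT) = (232.66 − 8.4848) · e^(0.0424·5/12)
= 224.1752 · e^0.017667 = 224.1752 × 1.017824 = kr 228.17

kr 228.17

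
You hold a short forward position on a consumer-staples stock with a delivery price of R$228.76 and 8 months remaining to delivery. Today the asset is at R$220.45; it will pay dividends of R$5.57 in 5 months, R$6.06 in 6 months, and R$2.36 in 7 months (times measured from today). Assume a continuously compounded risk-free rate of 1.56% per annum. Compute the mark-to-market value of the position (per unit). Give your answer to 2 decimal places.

R$19.83

PV(remaining dividends) I = 5.57·e^(−0.0156·5/12) + 6.06·e^(−0.0156·6/12) + 2.36·e^(−0.0156·7/12) = 13.8854
Current forward F = (S − I)·e^(rT) = (220.45 − 13.8854)·e^(0.0156·8/12) = 206.5646 × 1.010454 = 208.7240
Value (long) = (F − K)·e^(−rT) = (208.7240 − 228.76) × 0.989654 = -19.8287
Short position value = −(long value) = R$19.83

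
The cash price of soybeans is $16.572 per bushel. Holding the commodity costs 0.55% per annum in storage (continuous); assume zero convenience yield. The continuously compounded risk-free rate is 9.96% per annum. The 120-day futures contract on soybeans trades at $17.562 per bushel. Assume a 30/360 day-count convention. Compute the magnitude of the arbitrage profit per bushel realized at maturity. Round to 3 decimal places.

Fair futures: F* = S·e^(carry·T), with carry = (r + u) = 0.0996 + 0.0055 = 0.1051
F* = 16.572 · e^(0.1051 × 120/360) = 16.572 · e^0.035033 = 16.572 × 1.035654 = $17.1629
Market $17.562 > fair $17.1629: forward overpriced → cash-and-carry (buy spot, short the forward).
At maturity, profit = |F_mkt − F*| = |17.562 − 17.1629| = $0.399 per bushel

$0.399 per bushel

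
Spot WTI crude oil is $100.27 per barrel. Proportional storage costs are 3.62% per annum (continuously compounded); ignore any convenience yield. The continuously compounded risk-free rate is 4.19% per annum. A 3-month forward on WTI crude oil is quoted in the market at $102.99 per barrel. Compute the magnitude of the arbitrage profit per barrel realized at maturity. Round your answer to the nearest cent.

$0.74 per barrel

Fair forward: F* = S·e^(carry·T), with carry = (r + u) = 0.0419 + 0.0362 = 0.0781
F* = 100.27 · e^(0.0781 × 3/12) = 100.27 · e^0.019525 = 100.27 × 1.019717 = $102.2470
Market $102.99 > fair $102.2470: forward overpriced → cash-and-carry (buy spot, short the forward).
At maturity, profit = |F_mkt − F*| = |102.99 − 102.2470| = $0.74 per barrel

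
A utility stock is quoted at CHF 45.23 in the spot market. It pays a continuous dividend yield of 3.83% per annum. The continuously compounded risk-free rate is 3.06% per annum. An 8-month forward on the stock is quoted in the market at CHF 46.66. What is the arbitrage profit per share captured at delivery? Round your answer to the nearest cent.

Fair forward: F* = S·e^(carry·T), with carry = (r − q) = 0.0306 − 0.0383 = -0.0077
F* = 45.23 · e^(-0.0077 × 8/12) = 45.23 · e^-0.005133 = 45.23 × 0.994880 = CHF 44.9984
Market CHF 46.66 > fair CHF 44.9984: forward overpriced → cash-and-carry (buy spot, short the forward).
At maturity, profit = |F_mkt − F*| = |46.66 − 44.9984| = CHF 1.66 per share

CHF 1.66 per share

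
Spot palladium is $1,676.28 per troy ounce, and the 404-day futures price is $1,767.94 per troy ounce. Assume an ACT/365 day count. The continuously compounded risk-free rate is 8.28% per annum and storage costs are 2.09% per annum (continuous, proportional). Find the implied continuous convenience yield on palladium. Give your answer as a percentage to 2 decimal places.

5.56%

F = S·e^((r+u−y)T) ⇒ (r+u−y) = ln(F/S)/T
ln(1767.94/1676.28) = 0.053238; /T ⇒ 0.048099
y = r + u − ln(F/S)/T = 0.0828 + 0.0209 − 0.048099 = 0.055601
y = 5.56%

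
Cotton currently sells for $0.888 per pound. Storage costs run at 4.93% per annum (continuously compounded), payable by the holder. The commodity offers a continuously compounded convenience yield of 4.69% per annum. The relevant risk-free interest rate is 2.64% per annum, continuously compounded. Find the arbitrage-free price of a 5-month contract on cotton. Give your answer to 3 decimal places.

$0.899 per pound

Net carry = r + u − y = 0.0264 + 0.0493 − 0.0469 = 0.0288
F = S·e^((r+u−y)T) = 0.888 · e^(0.0288 × 5/12) = 0.888 · e^0.012000
= 0.888 × 1.012072 = $0.899 per pound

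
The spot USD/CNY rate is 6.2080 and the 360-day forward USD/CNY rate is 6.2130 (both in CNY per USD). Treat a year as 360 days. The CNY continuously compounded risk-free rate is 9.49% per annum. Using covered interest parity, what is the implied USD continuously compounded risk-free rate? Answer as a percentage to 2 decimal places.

F = S·e^((r_CNY − r_USD)T) ⇒ r_USD = r_CNY − ln(F/S)/T
ln(6.2130/6.2080) = 0.000805; /(360/360) = 0.000805
r_USD = 0.0949 − 0.000805 = 0.094095
r_USD = 9.41%

9.41%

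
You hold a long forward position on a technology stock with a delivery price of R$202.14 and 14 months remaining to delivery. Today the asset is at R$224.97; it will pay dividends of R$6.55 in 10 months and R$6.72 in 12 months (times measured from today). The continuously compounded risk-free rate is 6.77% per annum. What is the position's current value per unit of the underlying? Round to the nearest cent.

R$25.71

PV(remaining dividends) I = 6.55·e^(−0.0677·10/12) + 6.72·e^(−0.0677·12/12) = 12.4708
Current forward F = (S − I)·e^(rT) = (224.97 − 12.4708)·e^(0.0677·14/12) = 212.4992 × 1.082186 = 229.9637
Value (long) = (F − K)·e^(−rT) = (229.9637 − 202.14) × 0.924055 = 25.7106
Value = R$25.71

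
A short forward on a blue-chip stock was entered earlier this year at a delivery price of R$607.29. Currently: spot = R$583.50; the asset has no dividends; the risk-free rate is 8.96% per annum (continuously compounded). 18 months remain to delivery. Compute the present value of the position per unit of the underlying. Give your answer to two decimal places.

Current fair forward for the remaining 18 months: F = S·e^(r·T), r = 0.0896
F = 583.50 · e^(0.0896 × 18/12) = 583.50 × 1.143850 = 667.4365
Value of long forward = (F − K)·e^(−rT) = (667.4365 − 607.29) · e^(−0.0896·18/12)
= 60.1465 × 0.874240 = 52.58
Short position value = −(long value) = -R$52.58

-R$52.58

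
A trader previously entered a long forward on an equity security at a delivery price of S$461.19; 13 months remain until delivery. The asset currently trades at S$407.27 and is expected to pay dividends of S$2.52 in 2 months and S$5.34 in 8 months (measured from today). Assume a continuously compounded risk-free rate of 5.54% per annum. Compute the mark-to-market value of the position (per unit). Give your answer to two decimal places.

PV(remaining dividends) I = 2.52·e^(−0.0554·2/12) + 5.34·e^(−0.0554·8/12) = 7.6432
Current forward F = (S − I)·e^(rT) = (407.27 − 7.6432)·e^(0.0554·13/12) = 399.6268 × 1.061854 = 424.3453
Value (long) = (F − K)·e^(−rT) = (424.3453 − 461.19) × 0.941749 = -34.6985
Value = -S$34.70

-S$34.70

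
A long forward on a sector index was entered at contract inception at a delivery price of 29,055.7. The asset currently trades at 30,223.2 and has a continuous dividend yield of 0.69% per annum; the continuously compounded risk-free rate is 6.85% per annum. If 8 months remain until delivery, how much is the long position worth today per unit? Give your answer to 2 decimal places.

2325.83

Current fair forward for the remaining 8 months: F = S·e^((r − q)·T), (r − q) = 0.0685 − 0.0069 = 0.0616
F = 30223.2 · e^(0.0616 × 8/12) = 30223.2 × 1.04192156 = 31490.2037
Value of long forward = (F − K)·e^(−rT) = (31490.2037 − 29055.7) · e^(−0.0685·8/12)
= 2434.5037 × 0.95536036 = 2325.83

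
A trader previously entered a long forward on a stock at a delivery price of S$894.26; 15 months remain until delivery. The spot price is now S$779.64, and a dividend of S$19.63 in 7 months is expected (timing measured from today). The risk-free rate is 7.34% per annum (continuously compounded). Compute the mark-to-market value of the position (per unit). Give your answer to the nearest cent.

-S$55.03

PV(remaining dividends) I = 19.63·e^(−0.0734·7/12) = 18.8072
Current forward F = (S − I)·e^(rT) = (779.64 − 18.8072)·e^(0.0734·15/12) = 760.8328 × 1.096091 = 833.9420
Value (long) = (F − K)·e^(−rT) = (833.9420 − 894.26) × 0.912333 = -55.0301
Value = -S$55.03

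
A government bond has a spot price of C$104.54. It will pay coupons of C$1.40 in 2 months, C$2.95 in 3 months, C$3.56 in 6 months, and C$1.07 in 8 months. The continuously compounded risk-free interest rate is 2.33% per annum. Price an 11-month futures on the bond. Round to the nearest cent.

PV(coupons) I = 1.40·e^(−0.0233·2/12) + 2.95·e^(−0.0233·3/12) + 3.56·e^(−0.0233·6/12) + 1.07·e^(−0.0233·8/12)
I = 1.3946 + 2.9329 + 3.5188 + 1.0535 = 8.8998
F = (S − I)·e^(rT) = (104.54 − 8.8998) · e^(0.0233·11/12)
= 95.6402 · e^0.021358 = 95.6402 × 1.021588 = C$97.70

C$97.70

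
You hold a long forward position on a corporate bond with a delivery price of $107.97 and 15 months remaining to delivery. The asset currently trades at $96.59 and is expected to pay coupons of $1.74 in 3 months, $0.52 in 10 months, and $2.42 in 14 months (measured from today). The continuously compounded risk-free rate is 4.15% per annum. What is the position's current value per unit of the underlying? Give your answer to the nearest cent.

-$10.45

PV(remaining coupons) I = 1.74·e^(−0.0415·3/12) + 0.52·e^(−0.0415·10/12) + 2.42·e^(−0.0415·14/12) = 4.5300
Current forward F = (S − I)·e^(rT) = (96.59 − 4.5300)·e^(0.0415·15/12) = 92.0600 × 1.053244 = 96.9616
Value (long) = (F − K)·e^(−rT) = (96.9616 − 107.97) × 0.949448 = -10.4519
Value = -$10.45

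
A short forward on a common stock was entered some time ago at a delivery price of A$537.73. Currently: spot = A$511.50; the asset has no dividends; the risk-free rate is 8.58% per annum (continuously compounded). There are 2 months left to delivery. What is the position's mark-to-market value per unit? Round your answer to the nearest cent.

Current fair forward for the remaining 2 months: F = S·e^(r·T), r = 0.0858
F = 511.50 · e^(0.0858 × 2/12) = 511.50 × 1.014403 = 518.8671
Value of long forward = (F − K)·e^(−rT) = (518.8671 − 537.73) · e^(−0.0858·2/12)
= -18.8629 × 0.985802 = -18.60
Short position value = −(long value) = A$18.60

A$18.60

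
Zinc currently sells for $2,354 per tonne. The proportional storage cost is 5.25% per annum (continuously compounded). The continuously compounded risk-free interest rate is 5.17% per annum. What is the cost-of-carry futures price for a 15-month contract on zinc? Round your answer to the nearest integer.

Net carry = r + u − y = 0.0517 + 0.0525 − 0.0000 = 0.1042
F = S·e^((r+u−y)T) = 2354 · e^(0.1042 × 15/12) = 2354 · e^0.130250
= 2354 × 1.139113 = $2,681 per tonne

$2,681 per tonne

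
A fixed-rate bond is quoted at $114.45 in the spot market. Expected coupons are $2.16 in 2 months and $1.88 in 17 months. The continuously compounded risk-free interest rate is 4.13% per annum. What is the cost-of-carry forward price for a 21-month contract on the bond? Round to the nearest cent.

PV(coupons) I = 2.16·e^(−0.0413·2/12) + 1.88·e^(−0.0413·17/12)
I = 2.1452 + 1.7732 = 3.9184
F = (S − I)·e^(rT) = (114.45 − 3.9184) · e^(0.0413·21/12)
= 110.5316 · e^0.072275 = 110.5316 × 1.074951 = $118.82

$118.82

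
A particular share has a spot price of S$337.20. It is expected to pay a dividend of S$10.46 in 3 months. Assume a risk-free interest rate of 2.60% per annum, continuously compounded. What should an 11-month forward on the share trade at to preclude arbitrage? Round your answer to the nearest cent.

S$334.69

PV(dividends) I = 10.46·e^(−0.0260·3/12)
I = 10.3922
F = (S − I)·e^(rT) = (337.20 − 10.3922) · e^(0.0260·11/12)
= 326.8078 · e^0.023833 = 326.8078 × 1.024119 = S$334.69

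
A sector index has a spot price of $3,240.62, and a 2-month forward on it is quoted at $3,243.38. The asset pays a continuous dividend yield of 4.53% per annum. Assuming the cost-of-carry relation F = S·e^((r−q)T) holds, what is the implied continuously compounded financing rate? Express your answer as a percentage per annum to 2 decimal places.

5.04%

From F = S·e^((r−q)T): (r − q) = ln(F/S)/T
ln(3243.38/3240.62) = ln(1.000852) = 0.000852
(r − q) = 0.000852 / (2/12) = 0.005112
r = ln(F/S)/T + q = 0.005112 + 0.0453 = 0.050412
r = 5.04%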